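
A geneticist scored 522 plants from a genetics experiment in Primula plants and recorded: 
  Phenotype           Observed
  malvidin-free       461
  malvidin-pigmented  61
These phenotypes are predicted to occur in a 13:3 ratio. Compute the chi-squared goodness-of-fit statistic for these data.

17.099

Total ratio parts = 16. Expected numbers out of 522:
  malvidin-free: 522 × 13/16 = 424.125
  malvidin-pigmented: 522 × 3/16 = 97.875
χ² = Σ (O − E)² / E
  malvidin-free: (461 − 424.125)² / 424.125 = 3.2060
  malvidin-pigmented: (61 − 97.875)² / 97.875 = 13.8929
χ² = 3.2060 + 13.8929 = 17.0989 ≈ 17.099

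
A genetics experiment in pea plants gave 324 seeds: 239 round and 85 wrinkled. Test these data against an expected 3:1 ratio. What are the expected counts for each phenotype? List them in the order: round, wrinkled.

The 3:1 ratio has 4 parts, so with N = 324 the expected counts are:
  round: 324 × 3/4 = 243
  wrinkled: 324 × 1/4 = 81

243, 81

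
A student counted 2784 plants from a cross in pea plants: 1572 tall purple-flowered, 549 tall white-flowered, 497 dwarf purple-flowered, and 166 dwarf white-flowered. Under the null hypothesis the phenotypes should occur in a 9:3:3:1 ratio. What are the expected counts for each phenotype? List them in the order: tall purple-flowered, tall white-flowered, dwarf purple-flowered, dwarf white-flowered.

1566, 522, 522, 174

Under the 9:3:3:1 hypothesis (Σ ratio = 16, N = 2784):
  tall purple-flowered: 2784 × 9/16 = 1566
  tall white-flowered: 2784 × 3/16 = 522
  dwarf purple-flowered: 2784 × 3/16 = 522
  dwarf white-flowered: 2784 × 1/16 = 174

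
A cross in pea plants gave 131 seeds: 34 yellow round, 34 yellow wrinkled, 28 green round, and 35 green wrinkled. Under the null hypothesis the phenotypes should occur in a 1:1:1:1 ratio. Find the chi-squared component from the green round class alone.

0.689

The 1:1:1:1 ratio has 4 parts, so with N = 131 the expected counts are:
  yellow round: 131 × 1/4 = 32.75
  yellow wrinkled: 131 × 1/4 = 32.75
  green round: 131 × 1/4 = 32.75
  green wrinkled: 131 × 1/4 = 32.75
Contribution of green round: (28 − 32.75)² / 32.75 = 0.6889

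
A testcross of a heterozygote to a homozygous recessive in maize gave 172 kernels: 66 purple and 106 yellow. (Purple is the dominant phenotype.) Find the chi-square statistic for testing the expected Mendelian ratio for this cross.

9.302

A testcross of a heterozygote (Aa × aa) gives a 1:1 phenotypic ratio.
Under the 1:1 hypothesis (Σ ratio = 2, N = 172):
  purple: 172 × 1/2 = 86
  yellow: 172 × 1/2 = 86
χ² = Σ (O − E)² / E
  purple: (66 − 86)² / 86 = 4.6512
  yellow: (106 − 86)² / 86 = 4.6512
χ² = 4.6512 + 4.6512 = 9.3024 ≈ 9.302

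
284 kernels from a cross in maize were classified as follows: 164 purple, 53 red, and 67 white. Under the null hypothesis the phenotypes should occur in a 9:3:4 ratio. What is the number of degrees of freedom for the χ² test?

A goodness-of-fit test with 3 phenotype classes has df = 3 − 1 = 2.

2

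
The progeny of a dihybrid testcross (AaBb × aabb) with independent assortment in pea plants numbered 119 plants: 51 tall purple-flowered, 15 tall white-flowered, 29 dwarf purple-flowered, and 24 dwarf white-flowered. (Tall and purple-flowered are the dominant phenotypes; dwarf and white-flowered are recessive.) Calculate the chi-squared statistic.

A dihybrid testcross with independent assortment gives a 1:1:1:1 ratio.
The 1:1:1:1 ratio has 4 parts, so with N = 119 the expected counts are:
  tall purple-flowered: 119 × 1/4 = 29.75
  tall white-flowered: 119 × 1/4 = 29.75
  dwarf purple-flowered: 119 × 1/4 = 29.75
  dwarf white-flowered: 119 × 1/4 = 29.75
χ² = Σ (O − E)² / E
  tall purple-flowered: (51 − 29.75)² / 29.75 = 15.1786
  tall white-flowered: (15 − 29.75)² / 29.75 = 7.3130
  dwarf purple-flowered: (29 − 29.75)² / 29.75 = 0.0189
  dwarf white-flowered: (24 − 29.75)² / 29.75 = 1.1113
χ² = 15.1786 + 7.3130 + 0.0189 + 1.1113 = 23.6218 ≈ 23.622

23.622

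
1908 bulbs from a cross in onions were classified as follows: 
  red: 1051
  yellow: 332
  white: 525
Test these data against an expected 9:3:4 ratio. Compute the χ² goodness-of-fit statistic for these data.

The 9:3:4 ratio has 16 parts, so with N = 1908 the expected counts are:
  red: 1908 × 9/16 = 1073.25
  yellow: 1908 × 3/16 = 357.75
  white: 1908 × 4/16 = 477
χ² = Σ (O − E)² / E
  red: (1051 − 1073.25)² / 1073.25 = 0.4613
  yellow: (332 − 357.75)² / 357.75 = 1.8534
  white: (525 − 477)² / 477 = 4.8302
χ² = 0.4613 + 1.8534 + 4.8302 = 7.1449 ≈ 7.145

7.145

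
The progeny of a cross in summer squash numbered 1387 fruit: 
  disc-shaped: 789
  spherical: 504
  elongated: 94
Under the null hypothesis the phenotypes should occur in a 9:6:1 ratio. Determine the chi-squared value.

Total ratio parts = 16. Expected numbers out of 1387:
  disc-shaped: 1387 × 9/16 = 780.1875
  spherical: 1387 × 6/16 = 520.125
  elongated: 1387 × 1/16 = 86.6875
χ² = Σ (O − E)² / E
  disc-shaped: (789 − 780.1875)² / 780.1875 = 0.0995
  spherical: (504 − 520.125)² / 520.125 = 0.4999
  elongated: (94 − 86.6875)² / 86.6875 = 0.6168
χ² = 0.0995 + 0.4999 + 0.6168 = 1.2162 ≈ 1.216

1.216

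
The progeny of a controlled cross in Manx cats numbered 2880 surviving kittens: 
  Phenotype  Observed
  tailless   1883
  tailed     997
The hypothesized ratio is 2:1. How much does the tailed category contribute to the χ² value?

Total ratio parts = 3. Expected numbers out of 2880:
  tailless: 2880 × 2/3 = 1920
  tailed: 2880 × 1/3 = 960
Contribution of tailed: (997 − 960)² / 960 = 1.4260

1.426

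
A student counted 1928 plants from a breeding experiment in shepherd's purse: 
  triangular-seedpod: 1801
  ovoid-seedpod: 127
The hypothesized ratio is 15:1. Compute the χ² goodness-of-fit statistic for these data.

0.374

The 15:1 ratio has 16 parts, so with N = 1928 the expected counts are:
  triangular-seedpod: 1928 × 15/16 = 1807.5
  ovoid-seedpod: 1928 × 1/16 = 120.5
χ² = Σ (O − E)² / E
  triangular-seedpod: (1801 − 1807.5)² / 1807.5 = 0.0234
  ovoid-seedpod: (127 − 120.5)² / 120.5 = 0.3506
χ² = 0.0234 + 0.3506 = 0.374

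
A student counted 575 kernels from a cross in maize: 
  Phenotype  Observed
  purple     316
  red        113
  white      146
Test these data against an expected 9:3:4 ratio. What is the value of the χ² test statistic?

The 9:3:4 ratio has 16 parts, so with N = 575 the expected counts are:
  purple: 575 × 9/16 = 323.4375
  red: 575 × 3/16 = 107.8125
  white: 575 × 4/16 = 143.75
χ² = Σ (O − E)² / E
  purple: (316 − 323.4375)² / 323.4375 = 0.1710
  red: (113 − 107.8125)² / 107.8125 = 0.2496
  white: (146 − 143.75)² / 143.75 = 0.0352
χ² = 0.1710 + 0.2496 + 0.0352 = 0.4558 ≈ 0.456

0.456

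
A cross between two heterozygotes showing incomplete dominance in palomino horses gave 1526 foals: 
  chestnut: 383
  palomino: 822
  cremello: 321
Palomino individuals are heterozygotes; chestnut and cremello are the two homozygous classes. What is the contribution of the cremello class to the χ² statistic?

9.594

With incomplete dominance, a heterozygote × heterozygote cross gives a 1:2:1 phenotypic ratio.
Under the 1:2:1 hypothesis (Σ ratio = 4, N = 1526):
  chestnut: 1526 × 1/4 = 381.5
  palomino: 1526 × 2/4 = 763
  cremello: 1526 × 1/4 = 381.5
Contribution of cremello: (321 − 381.5)² / 381.5 = 9.5944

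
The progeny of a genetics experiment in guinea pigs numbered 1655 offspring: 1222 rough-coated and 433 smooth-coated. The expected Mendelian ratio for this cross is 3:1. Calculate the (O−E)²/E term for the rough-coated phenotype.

The 3:1 ratio has 4 parts, so with N = 1655 the expected counts are:
  rough-coated: 1655 × 3/4 = 1241.25
  smooth-coated: 1655 × 1/4 = 413.75
Contribution of rough-coated: (1222 − 1241.25)² / 1241.25 = 0.2985

0.299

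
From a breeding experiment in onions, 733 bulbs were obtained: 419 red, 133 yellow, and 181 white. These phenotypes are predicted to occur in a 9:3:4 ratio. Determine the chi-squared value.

Total ratio parts = 16. Expected numbers out of 733:
  red: 733 × 9/16 = 412.3125
  yellow: 733 × 3/16 = 137.4375
  white: 733 × 4/16 = 183.25
χ² = Σ (O − E)² / E
  red: (419 − 412.3125)² / 412.3125 = 0.1085
  yellow: (133 − 137.4375)² / 137.4375 = 0.1433
  white: (181 − 183.25)² / 183.25 = 0.0276
χ² = 0.1085 + 0.1433 + 0.0276 = 0.2794 ≈ 0.279

0.279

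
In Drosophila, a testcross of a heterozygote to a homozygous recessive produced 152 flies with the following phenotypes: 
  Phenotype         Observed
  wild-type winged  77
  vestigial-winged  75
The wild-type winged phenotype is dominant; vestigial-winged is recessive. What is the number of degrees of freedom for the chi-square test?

A testcross of a heterozygote (Aa × aa) gives a 1:1 phenotypic ratio.
A goodness-of-fit test with 2 phenotype classes has df = 2 − 1 = 1.

1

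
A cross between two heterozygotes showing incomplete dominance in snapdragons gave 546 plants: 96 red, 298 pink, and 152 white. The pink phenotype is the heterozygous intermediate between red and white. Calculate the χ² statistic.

With incomplete dominance, a heterozygote × heterozygote cross gives a 1:2:1 phenotypic ratio.
The 1:2:1 ratio has 4 parts, so with N = 546 the expected counts are:
  red: 546 × 1/4 = 136.5
  pink: 546 × 2/4 = 273
  white: 546 × 1/4 = 136.5
χ² = Σ (O − E)² / E
  red: (96 − 136.5)² / 136.5 = 12.0165
  pink: (298 − 273)² / 273 = 2.2894
  white: (152 − 136.5)² / 136.5 = 1.7601
χ² = 12.0165 + 2.2894 + 1.7601 = 16.066

16.066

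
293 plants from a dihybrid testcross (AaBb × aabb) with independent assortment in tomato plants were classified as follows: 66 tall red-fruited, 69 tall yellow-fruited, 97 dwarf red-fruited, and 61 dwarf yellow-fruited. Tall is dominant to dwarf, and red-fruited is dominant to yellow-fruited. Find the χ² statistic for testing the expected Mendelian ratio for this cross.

10.713

A dihybrid testcross with independent assortment gives a 1:1:1:1 ratio.
Total ratio parts = 4. Expected numbers out of 293:
  tall red-fruited: 293 × 1/4 = 73.25
  tall yellow-fruited: 293 × 1/4 = 73.25
  dwarf red-fruited: 293 × 1/4 = 73.25
  dwarf yellow-fruited: 293 × 1/4 = 73.25
χ² = Σ (O − E)² / E
  tall red-fruited: (66 − 73.25)² / 73.25 = 0.7176
  tall yellow-fruited: (69 − 73.25)² / 73.25 = 0.2466
  dwarf red-fruited: (97 − 73.25)² / 73.25 = 7.7005
  dwarf yellow-fruited: (61 − 73.25)² / 73.25 = 2.0486
χ² = 0.7176 + 0.2466 + 7.7005 + 2.0486 = 10.7133 ≈ 10.713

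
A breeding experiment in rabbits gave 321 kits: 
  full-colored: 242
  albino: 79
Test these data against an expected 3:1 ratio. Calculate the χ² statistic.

0.026

Total ratio parts = 4. Expected numbers out of 321:
  full-colored: 321 × 3/4 = 240.75
  albino: 321 × 1/4 = 80.25
χ² = Σ (O − E)² / E
  full-colored: (242 − 240.75)² / 240.75 = 0.0065
  albino: (79 − 80.25)² / 80.25 = 0.0195
χ² = 0.0065 + 0.0195 = 0.026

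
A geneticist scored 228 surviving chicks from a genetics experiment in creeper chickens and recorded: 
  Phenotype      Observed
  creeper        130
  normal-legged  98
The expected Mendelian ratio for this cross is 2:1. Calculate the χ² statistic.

Expected counts for N = 228 under a 2:1 ratio (total parts = 3):
  creeper: 228 × 2/3 = 152
  normal-legged: 228 × 1/3 = 76
χ² = Σ (O − E)² / E
  creeper: (130 − 152)² / 152 = 3.1842
  normal-legged: (98 − 76)² / 76 = 6.3684
χ² = 3.1842 + 6.3684 = 9.5526 ≈ 9.553

9.553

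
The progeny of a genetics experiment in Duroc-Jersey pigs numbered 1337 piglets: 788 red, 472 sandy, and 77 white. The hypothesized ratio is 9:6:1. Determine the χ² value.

Total ratio parts = 16. Expected numbers out of 1337:
  red: 1337 × 9/16 = 752.0625
  sandy: 1337 × 6/16 = 501.375
  white: 1337 × 1/16 = 83.5625
χ² = Σ (O − E)² / E
  red: (788 − 752.0625)² / 752.0625 = 1.7173
  sandy: (472 − 501.375)² / 501.375 = 1.7210
  white: (77 − 83.5625)² / 83.5625 = 0.5154
χ² = 1.7173 + 1.7210 + 0.5154 = 3.9537 ≈ 3.954

3.954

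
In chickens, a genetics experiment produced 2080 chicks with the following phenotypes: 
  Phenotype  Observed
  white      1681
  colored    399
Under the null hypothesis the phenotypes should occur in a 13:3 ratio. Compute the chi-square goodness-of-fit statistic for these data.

The 13:3 ratio has 16 parts, so with N = 2080 the expected counts are:
  white: 2080 × 13/16 = 1690
  colored: 2080 × 3/16 = 390
χ² = Σ (O − E)² / E
  white: (1681 − 1690)² / 1690 = 0.0479
  colored: (399 − 390)² / 390 = 0.2077
χ² = 0.0479 + 0.2077 = 0.2556 ≈ 0.256

0.256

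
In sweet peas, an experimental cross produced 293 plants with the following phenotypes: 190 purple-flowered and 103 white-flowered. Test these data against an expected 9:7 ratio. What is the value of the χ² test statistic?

The 9:7 ratio has 16 parts, so with N = 293 the expected counts are:
  purple-flowered: 293 × 9/16 = 164.8125
  white-flowered: 293 × 7/16 = 128.1875
χ² = Σ (O − E)² / E
  purple-flowered: (190 − 164.8125)² / 164.8125 = 3.8493
  white-flowered: (103 − 128.1875)² / 128.1875 = 4.9491
χ² = 3.8493 + 4.9491 = 8.7984 ≈ 8.798

8.798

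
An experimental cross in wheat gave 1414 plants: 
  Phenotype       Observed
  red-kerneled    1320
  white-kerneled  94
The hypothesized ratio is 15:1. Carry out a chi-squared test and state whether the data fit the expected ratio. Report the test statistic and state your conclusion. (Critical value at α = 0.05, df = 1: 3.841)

Total ratio parts = 16. Expected numbers out of 1414:
  red-kerneled: 1414 × 15/16 = 1325.625
  white-kerneled: 1414 × 1/16 = 88.375
χ² = Σ (O − E)² / E
  red-kerneled: (1320 − 1325.625)² / 1325.625 = 0.0239
  white-kerneled: (94 − 88.375)² / 88.375 = 0.3580
χ² = 0.0239 + 0.3580 = 0.3819 ≈ 0.382
Degrees of freedom = 2 − 1 = 1; critical value at α = 0.05 is 3.841.
Since 0.382 < 3.841, we fail to reject the null hypothesis — the data are consistent with the 15:1 ratio.

0.382; consistent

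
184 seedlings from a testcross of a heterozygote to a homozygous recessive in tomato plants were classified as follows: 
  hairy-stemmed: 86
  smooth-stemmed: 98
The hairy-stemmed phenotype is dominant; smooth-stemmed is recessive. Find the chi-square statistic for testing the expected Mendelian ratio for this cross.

0.783

A testcross of a heterozygote (Aa × aa) gives a 1:1 phenotypic ratio.
The 1:1 ratio has 2 parts, so with N = 184 the expected counts are:
  hairy-stemmed: 184 × 1/2 = 92
  smooth-stemmed: 184 × 1/2 = 92
χ² = Σ (O − E)² / E
  hairy-stemmed: (86 − 92)² / 92 = 0.3913
  smooth-stemmed: (98 − 92)² / 92 = 0.3913
χ² = 0.3913 + 0.3913 = 0.7826 ≈ 0.783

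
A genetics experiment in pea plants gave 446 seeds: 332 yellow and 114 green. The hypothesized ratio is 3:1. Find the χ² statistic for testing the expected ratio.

0.075

Under the 3:1 hypothesis (Σ ratio = 4, N = 446):
  yellow: 446 × 3/4 = 334.5
  green: 446 × 1/4 = 111.5
χ² = Σ (O − E)² / E
  yellow: (332 − 334.5)² / 334.5 = 0.0187
  green: (114 − 111.5)² / 111.5 = 0.0561
χ² = 0.0187 + 0.0561 = 0.0748 ≈ 0.075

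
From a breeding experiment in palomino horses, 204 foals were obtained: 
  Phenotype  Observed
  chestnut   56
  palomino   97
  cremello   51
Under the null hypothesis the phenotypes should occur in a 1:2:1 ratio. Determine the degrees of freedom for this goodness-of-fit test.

A goodness-of-fit test with 3 phenotype classes has df = 3 − 1 = 2.

2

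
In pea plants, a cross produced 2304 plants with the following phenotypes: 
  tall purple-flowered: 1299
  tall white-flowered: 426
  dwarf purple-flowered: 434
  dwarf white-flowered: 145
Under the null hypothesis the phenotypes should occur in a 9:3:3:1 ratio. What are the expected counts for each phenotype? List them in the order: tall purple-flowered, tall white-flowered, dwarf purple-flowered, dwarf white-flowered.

Total ratio parts = 16. Expected numbers out of 2304:
  tall purple-flowered: 2304 × 9/16 = 1296
  tall white-flowered: 2304 × 3/16 = 432
  dwarf purple-flowered: 2304 × 3/16 = 432
  dwarf white-flowered: 2304 × 1/16 = 144

1296, 432, 432, 144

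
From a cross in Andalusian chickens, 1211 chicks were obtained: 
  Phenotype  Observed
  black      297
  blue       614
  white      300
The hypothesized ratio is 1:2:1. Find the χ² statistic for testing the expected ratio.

0.254

Total ratio parts = 4. Expected numbers out of 1211:
  black: 1211 × 1/4 = 302.75
  blue: 1211 × 2/4 = 605.5
  white: 1211 × 1/4 = 302.75
χ² = Σ (O − E)² / E
  black: (297 − 302.75)² / 302.75 = 0.1092
  blue: (614 − 605.5)² / 605.5 = 0.1193
  white: (300 − 302.75)² / 302.75 = 0.0250
χ² = 0.1092 + 0.1193 + 0.0250 = 0.2535 ≈ 0.254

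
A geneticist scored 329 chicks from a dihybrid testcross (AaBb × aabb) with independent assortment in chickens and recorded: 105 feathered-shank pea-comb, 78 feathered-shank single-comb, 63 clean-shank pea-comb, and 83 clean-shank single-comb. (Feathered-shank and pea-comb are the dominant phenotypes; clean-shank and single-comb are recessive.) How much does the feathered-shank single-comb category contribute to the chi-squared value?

0.220

A dihybrid testcross with independent assortment gives a 1:1:1:1 ratio.
Expected counts for N = 329 under a 1:1:1:1 ratio (total parts = 4):
  feathered-shank pea-comb: 329 × 1/4 = 82.25
  feathered-shank single-comb: 329 × 1/4 = 82.25
  clean-shank pea-comb: 329 × 1/4 = 82.25
  clean-shank single-comb: 329 × 1/4 = 82.25
Contribution of feathered-shank single-comb: (78 − 82.25)² / 82.25 = 0.2196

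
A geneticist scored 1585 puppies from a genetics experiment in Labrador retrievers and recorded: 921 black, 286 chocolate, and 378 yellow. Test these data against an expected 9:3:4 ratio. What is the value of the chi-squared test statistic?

2.234

Under the 9:3:4 hypothesis (Σ ratio = 16, N = 1585):
  black: 1585 × 9/16 = 891.5625
  chocolate: 1585 × 3/16 = 297.1875
  yellow: 1585 × 4/16 = 396.25
χ² = Σ (O − E)² / E
  black: (921 − 891.5625)² / 891.5625 = 0.9720
  chocolate: (286 − 297.1875)² / 297.1875 = 0.4211
  yellow: (378 − 396.25)² / 396.25 = 0.8405
χ² = 0.9720 + 0.4211 + 0.8405 = 2.2336 ≈ 2.234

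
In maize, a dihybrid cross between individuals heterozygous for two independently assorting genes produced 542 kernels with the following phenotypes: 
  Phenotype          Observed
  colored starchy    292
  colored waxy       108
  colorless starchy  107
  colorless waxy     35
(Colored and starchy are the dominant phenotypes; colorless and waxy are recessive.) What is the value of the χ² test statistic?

1.265

A dihybrid F₂ with independent assortment and complete dominance at both loci gives a 9:3:3:1 phenotypic ratio.
Under the 9:3:3:1 hypothesis (Σ ratio = 16, N = 542):
  colored starchy: 542 × 9/16 = 304.875
  colored waxy: 542 × 3/16 = 101.625
  colorless starchy: 542 × 3/16 = 101.625
  colorless waxy: 542 × 1/16 = 33.875
χ² = Σ (O − E)² / E
  colored starchy: (292 − 304.875)² / 304.875 = 0.5437
  colored waxy: (108 − 101.625)² / 101.625 = 0.3999
  colorless starchy: (107 − 101.625)² / 101.625 = 0.2843
  colorless waxy: (35 − 33.875)² / 33.875 = 0.0374
χ² = 0.5437 + 0.3999 + 0.2843 + 0.0374 = 1.2653 ≈ 1.265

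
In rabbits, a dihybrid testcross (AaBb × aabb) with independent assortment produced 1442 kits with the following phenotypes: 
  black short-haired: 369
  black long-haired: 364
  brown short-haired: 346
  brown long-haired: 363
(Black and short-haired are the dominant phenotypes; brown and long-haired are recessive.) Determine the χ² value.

A dihybrid testcross with independent assortment gives a 1:1:1:1 ratio.
Total ratio parts = 4. Expected numbers out of 1442:
  black short-haired: 1442 × 1/4 = 360.5
  black long-haired: 1442 × 1/4 = 360.5
  brown short-haired: 1442 × 1/4 = 360.5
  brown long-haired: 1442 × 1/4 = 360.5
χ² = Σ (O − E)² / E
  black short-haired: (369 − 360.5)² / 360.5 = 0.2004
  black long-haired: (364 − 360.5)² / 360.5 = 0.0340
  brown short-haired: (346 − 360.5)² / 360.5 = 0.5832
  brown long-haired: (363 − 360.5)² / 360.5 = 0.0173
χ² = 0.2004 + 0.0340 + 0.5832 + 0.0173 = 0.8349 ≈ 0.835

0.835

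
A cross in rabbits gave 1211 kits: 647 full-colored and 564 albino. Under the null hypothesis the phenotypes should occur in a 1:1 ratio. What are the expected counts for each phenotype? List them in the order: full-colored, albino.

Expected counts for N = 1211 under a 1:1 ratio (total parts = 2):
  full-colored: 1211 × 1/2 = 605.5
  albino: 1211 × 1/2 = 605.5

605.5, 605.5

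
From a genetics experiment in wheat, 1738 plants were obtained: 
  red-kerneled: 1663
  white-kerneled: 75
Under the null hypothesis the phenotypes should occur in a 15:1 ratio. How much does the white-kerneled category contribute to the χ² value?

10.409

The 15:1 ratio has 16 parts, so with N = 1738 the expected counts are:
  red-kerneled: 1738 × 15/16 = 1629.375
  white-kerneled: 1738 × 1/16 = 108.625
Contribution of white-kerneled: (75 − 108.625)² / 108.625 = 10.4087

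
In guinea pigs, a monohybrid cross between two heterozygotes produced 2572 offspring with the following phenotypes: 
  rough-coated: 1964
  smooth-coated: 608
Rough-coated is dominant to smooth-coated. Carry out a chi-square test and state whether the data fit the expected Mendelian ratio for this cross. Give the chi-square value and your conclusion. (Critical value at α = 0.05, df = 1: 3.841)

For a monohybrid cross between heterozygotes with complete dominance, the expected phenotypic ratio is 3:1.
Total ratio parts = 4. Expected numbers out of 2572:
  rough-coated: 2572 × 3/4 = 1929
  smooth-coated: 2572 × 1/4 = 643
χ² = Σ (O − E)² / E
  rough-coated: (1964 − 1929)² / 1929 = 0.6350
  smooth-coated: (608 − 643)² / 643 = 1.9051
χ² = 0.6350 + 1.9051 = 2.5401 ≈ 2.540
Degrees of freedom = 2 − 1 = 1; critical value at α = 0.05 is 3.841.
Since 2.540 < 3.841, we fail to reject the null hypothesis — the data are consistent with the 3:1 ratio.

2.540; consistent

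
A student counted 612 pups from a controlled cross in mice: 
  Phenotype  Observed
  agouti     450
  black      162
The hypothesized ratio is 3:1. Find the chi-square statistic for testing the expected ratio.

0.706

The 3:1 ratio has 4 parts, so with N = 612 the expected counts are:
  agouti: 612 × 3/4 = 459
  black: 612 × 1/4 = 153
χ² = Σ (O − E)² / E
  agouti: (450 − 459)² / 459 = 0.1765
  black: (162 − 153)² / 153 = 0.5294
χ² = 0.1765 + 0.5294 = 0.7059 ≈ 0.706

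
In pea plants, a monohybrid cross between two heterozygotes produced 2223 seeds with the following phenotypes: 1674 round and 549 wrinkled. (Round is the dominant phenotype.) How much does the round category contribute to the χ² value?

0.027

For a monohybrid cross between heterozygotes with complete dominance, the expected phenotypic ratio is 3:1.
The 3:1 ratio has 4 parts, so with N = 2223 the expected counts are:
  round: 2223 × 3/4 = 1667.25
  wrinkled: 2223 × 1/4 = 555.75
Contribution of round: (1674 − 1667.25)² / 1667.25 = 0.0273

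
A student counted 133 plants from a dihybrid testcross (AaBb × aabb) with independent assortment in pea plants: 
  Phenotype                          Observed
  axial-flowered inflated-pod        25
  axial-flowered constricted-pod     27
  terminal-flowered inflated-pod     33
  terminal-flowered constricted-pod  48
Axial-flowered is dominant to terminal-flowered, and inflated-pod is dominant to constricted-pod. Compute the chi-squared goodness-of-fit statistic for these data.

9.767

A dihybrid testcross with independent assortment gives a 1:1:1:1 ratio.
Expected counts for N = 133 under a 1:1:1:1 ratio (total parts = 4):
  axial-flowered inflated-pod: 133 × 1/4 = 33.25
  axial-flowered constricted-pod: 133 × 1/4 = 33.25
  terminal-flowered inflated-pod: 133 × 1/4 = 33.25
  terminal-flowered constricted-pod: 133 × 1/4 = 33.25
χ² = Σ (O − E)² / E
  axial-flowered inflated-pod: (25 − 33.25)² / 33.25 = 2.0470
  axial-flowered constricted-pod: (27 − 33.25)² / 33.25 = 1.1748
  terminal-flowered inflated-pod: (33 − 33.25)² / 33.25 = 0.0019
  terminal-flowered constricted-pod: (48 − 33.25)² / 33.25 = 6.5432
χ² = 2.0470 + 1.1748 + 0.0019 + 6.5432 = 9.7669 ≈ 9.767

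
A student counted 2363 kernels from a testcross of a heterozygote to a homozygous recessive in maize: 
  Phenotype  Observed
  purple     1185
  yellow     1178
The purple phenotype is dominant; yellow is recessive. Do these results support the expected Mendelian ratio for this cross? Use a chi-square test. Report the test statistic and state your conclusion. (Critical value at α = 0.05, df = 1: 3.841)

0.021; consistent

A testcross of a heterozygote (Aa × aa) gives a 1:1 phenotypic ratio.
Expected counts for N = 2363 under a 1:1 ratio (total parts = 2):
  purple: 2363 × 1/2 = 1181.5
  yellow: 2363 × 1/2 = 1181.5
χ² = Σ (O − E)² / E
  purple: (1185 − 1181.5)² / 1181.5 = 0.0104
  yellow: (1178 − 1181.5)² / 1181.5 = 0.0104
χ² = 0.0104 + 0.0104 = 0.0208 ≈ 0.021
Degrees of freedom = 2 − 1 = 1; critical value at α = 0.05 is 3.841.
Since 0.021 < 3.841, we fail to reject the null hypothesis — the data are consistent with the 1:1 ratio.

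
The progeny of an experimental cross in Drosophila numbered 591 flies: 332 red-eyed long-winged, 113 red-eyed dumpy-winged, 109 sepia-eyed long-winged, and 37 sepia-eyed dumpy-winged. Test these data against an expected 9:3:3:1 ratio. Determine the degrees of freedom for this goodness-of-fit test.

3

A goodness-of-fit test with 4 phenotype classes has df = 4 − 1 = 3.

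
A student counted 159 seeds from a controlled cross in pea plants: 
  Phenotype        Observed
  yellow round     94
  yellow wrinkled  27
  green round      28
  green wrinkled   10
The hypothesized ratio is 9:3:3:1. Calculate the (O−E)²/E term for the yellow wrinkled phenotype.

0.265

The 9:3:3:1 ratio has 16 parts, so with N = 159 the expected counts are:
  yellow round: 159 × 9/16 = 89.4375
  yellow wrinkled: 159 × 3/16 = 29.8125
  green round: 159 × 3/16 = 29.8125
  green wrinkled: 159 × 1/16 = 9.9375
Contribution of yellow wrinkled: (27 − 29.8125)² / 29.8125 = 0.2653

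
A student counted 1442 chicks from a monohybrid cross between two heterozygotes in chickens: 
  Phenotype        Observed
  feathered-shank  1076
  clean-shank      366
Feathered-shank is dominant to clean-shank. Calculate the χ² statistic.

For a monohybrid cross between heterozygotes with complete dominance, the expected phenotypic ratio is 3:1.
Expected counts for N = 1442 under a 3:1 ratio (total parts = 4):
  feathered-shank: 1442 × 3/4 = 1081.5
  clean-shank: 1442 × 1/4 = 360.5
χ² = Σ (O − E)² / E
  feathered-shank: (1076 − 1081.5)² / 1081.5 = 0.0280
  clean-shank: (366 − 360.5)² / 360.5 = 0.0839
χ² = 0.0280 + 0.0839 = 0.1119 ≈ 0.112

0.112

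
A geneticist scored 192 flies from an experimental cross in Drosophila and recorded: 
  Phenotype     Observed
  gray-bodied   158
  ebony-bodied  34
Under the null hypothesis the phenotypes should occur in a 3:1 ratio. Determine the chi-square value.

Total ratio parts = 4. Expected numbers out of 192:
  gray-bodied: 192 × 3/4 = 144
  ebony-bodied: 192 × 1/4 = 48
χ² = Σ (O − E)² / E
  gray-bodied: (158 − 144)² / 144 = 1.3611
  ebony-bodied: (34 − 48)² / 48 = 4.0833
χ² = 1.3611 + 4.0833 = 5.4444 ≈ 5.444

5.444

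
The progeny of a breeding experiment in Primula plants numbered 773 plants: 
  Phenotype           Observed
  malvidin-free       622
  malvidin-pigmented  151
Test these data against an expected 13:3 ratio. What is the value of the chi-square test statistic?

0.312

Total ratio parts = 16. Expected numbers out of 773:
  malvidin-free: 773 × 13/16 = 628.0625
  malvidin-pigmented: 773 × 3/16 = 144.9375
χ² = Σ (O − E)² / E
  malvidin-free: (622 − 628.0625)² / 628.0625 = 0.0585
  malvidin-pigmented: (151 − 144.9375)² / 144.9375 = 0.2536
χ² = 0.0585 + 0.2536 = 0.3121 ≈ 0.312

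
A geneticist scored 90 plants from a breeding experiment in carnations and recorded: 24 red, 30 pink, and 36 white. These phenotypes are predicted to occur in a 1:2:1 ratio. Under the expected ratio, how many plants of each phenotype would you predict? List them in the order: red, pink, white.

22.5, 45, 22.5

Expected counts for N = 90 under a 1:2:1 ratio (total parts = 4):
  red: 90 × 1/4 = 22.5
  pink: 90 × 2/4 = 45
  white: 90 × 1/4 = 22.5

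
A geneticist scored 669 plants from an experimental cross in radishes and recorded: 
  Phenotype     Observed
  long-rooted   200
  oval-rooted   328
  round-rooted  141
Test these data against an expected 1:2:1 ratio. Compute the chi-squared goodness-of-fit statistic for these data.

10.659

The 1:2:1 ratio has 4 parts, so with N = 669 the expected counts are:
  long-rooted: 669 × 1/4 = 167.25
  oval-rooted: 669 × 2/4 = 334.5
  round-rooted: 669 × 1/4 = 167.25
χ² = Σ (O − E)² / E
  long-rooted: (200 − 167.25)² / 167.25 = 6.4129
  oval-rooted: (328 − 334.5)² / 334.5 = 0.1263
  round-rooted: (141 − 167.25)² / 167.25 = 4.1200
χ² = 6.4129 + 0.1263 + 4.1200 = 10.6592 ≈ 10.659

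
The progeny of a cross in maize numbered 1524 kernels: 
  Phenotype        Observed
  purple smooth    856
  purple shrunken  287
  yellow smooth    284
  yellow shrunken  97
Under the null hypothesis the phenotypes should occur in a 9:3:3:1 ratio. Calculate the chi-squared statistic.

Expected counts for N = 1524 under a 9:3:3:1 ratio (total parts = 16):
  purple smooth: 1524 × 9/16 = 857.25
  purple shrunken: 1524 × 3/16 = 285.75
  yellow smooth: 1524 × 3/16 = 285.75
  yellow shrunken: 1524 × 1/16 = 95.25
χ² = Σ (O − E)² / E
  purple smooth: (856 − 857.25)² / 857.25 = 0.0018
  purple shrunken: (287 − 285.75)² / 285.75 = 0.0055
  yellow smooth: (284 − 285.75)² / 285.75 = 0.0107
  yellow shrunken: (97 − 95.25)² / 95.25 = 0.0322
χ² = 0.0018 + 0.0055 + 0.0107 + 0.0322 = 0.0502 ≈ 0.050

0.050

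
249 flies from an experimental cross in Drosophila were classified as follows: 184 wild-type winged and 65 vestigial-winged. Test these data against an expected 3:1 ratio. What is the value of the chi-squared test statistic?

Under the 3:1 hypothesis (Σ ratio = 4, N = 249):
  wild-type winged: 249 × 3/4 = 186.75
  vestigial-winged: 249 × 1/4 = 62.25
χ² = Σ (O − E)² / E
  wild-type winged: (184 − 186.75)² / 186.75 = 0.0405
  vestigial-winged: (65 − 62.25)² / 62.25 = 0.1215
χ² = 0.0405 + 0.1215 = 0.162

0.162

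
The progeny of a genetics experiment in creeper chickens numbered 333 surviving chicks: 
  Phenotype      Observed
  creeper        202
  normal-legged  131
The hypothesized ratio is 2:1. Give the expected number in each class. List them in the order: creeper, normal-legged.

Total ratio parts = 3. Expected numbers out of 333:
  creeper: 333 × 2/3 = 222
  normal-legged: 333 × 1/3 = 111

222, 111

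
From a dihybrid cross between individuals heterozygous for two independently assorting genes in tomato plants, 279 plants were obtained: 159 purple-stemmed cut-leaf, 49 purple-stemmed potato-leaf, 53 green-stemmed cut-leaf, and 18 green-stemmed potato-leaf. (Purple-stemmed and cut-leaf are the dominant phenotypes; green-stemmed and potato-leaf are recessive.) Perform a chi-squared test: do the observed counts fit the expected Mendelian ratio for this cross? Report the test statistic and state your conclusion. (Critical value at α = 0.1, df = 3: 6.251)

A dihybrid F₂ with independent assortment and complete dominance at both loci gives a 9:3:3:1 phenotypic ratio.
The 9:3:3:1 ratio has 16 parts, so with N = 279 the expected counts are:
  purple-stemmed cut-leaf: 279 × 9/16 = 156.9375
  purple-stemmed potato-leaf: 279 × 3/16 = 52.3125
  green-stemmed cut-leaf: 279 × 3/16 = 52.3125
  green-stemmed potato-leaf: 279 × 1/16 = 17.4375
χ² = Σ (O − E)² / E
  purple-stemmed cut-leaf: (159 − 156.9375)² / 156.9375 = 0.0271
  purple-stemmed potato-leaf: (49 − 52.3125)² / 52.3125 = 0.2098
  green-stemmed cut-leaf: (53 − 52.3125)² / 52.3125 = 0.0090
  green-stemmed potato-leaf: (18 − 17.4375)² / 17.4375 = 0.0181
χ² = 0.0271 + 0.2098 + 0.0090 + 0.0181 = 0.264
Degrees of freedom = 4 − 1 = 3; critical value at α = 0.1 is 6.251.
Since 0.264 < 6.251, we fail to reject the null hypothesis — the data are consistent with the 9:3:3:1 ratio.

0.264; consistent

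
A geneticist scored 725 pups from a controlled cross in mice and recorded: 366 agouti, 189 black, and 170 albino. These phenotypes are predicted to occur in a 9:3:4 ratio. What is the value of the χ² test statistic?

25.698

Under the 9:3:4 hypothesis (Σ ratio = 16, N = 725):
  agouti: 725 × 9/16 = 407.8125
  black: 725 × 3/16 = 135.9375
  albino: 725 × 4/16 = 181.25
χ² = Σ (O − E)² / E
  agouti: (366 − 407.8125)² / 407.8125 = 4.2870
  black: (189 − 135.9375)² / 135.9375 = 20.7127
  albino: (170 − 181.25)² / 181.25 = 0.6983
χ² = 4.2870 + 20.7127 + 0.6983 = 25.698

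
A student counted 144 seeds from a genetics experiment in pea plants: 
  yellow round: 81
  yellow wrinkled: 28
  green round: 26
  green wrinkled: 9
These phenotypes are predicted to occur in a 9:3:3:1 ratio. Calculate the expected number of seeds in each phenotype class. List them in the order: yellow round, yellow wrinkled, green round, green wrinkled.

Under the 9:3:3:1 hypothesis (Σ ratio = 16, N = 144):
  yellow round: 144 × 9/16 = 81
  yellow wrinkled: 144 × 3/16 = 27
  green round: 144 × 3/16 = 27
  green wrinkled: 144 × 1/16 = 9

81, 27, 27, 9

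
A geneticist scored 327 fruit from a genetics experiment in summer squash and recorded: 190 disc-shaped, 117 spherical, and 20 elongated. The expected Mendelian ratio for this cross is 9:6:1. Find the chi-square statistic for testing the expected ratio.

Under the 9:6:1 hypothesis (Σ ratio = 16, N = 327):
  disc-shaped: 327 × 9/16 = 183.9375
  spherical: 327 × 6/16 = 122.625
  elongated: 327 × 1/16 = 20.4375
χ² = Σ (O − E)² / E
  disc-shaped: (190 − 183.9375)² / 183.9375 = 0.1998
  spherical: (117 − 122.625)² / 122.625 = 0.2580
  elongated: (20 − 20.4375)² / 20.4375 = 0.0094
χ² = 0.1998 + 0.2580 + 0.0094 = 0.4672 ≈ 0.467

0.467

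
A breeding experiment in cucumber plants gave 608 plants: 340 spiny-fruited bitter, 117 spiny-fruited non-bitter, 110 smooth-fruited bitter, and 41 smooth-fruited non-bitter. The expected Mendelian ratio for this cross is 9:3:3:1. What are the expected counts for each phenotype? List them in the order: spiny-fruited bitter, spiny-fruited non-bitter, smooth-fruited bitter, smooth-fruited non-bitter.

342, 114, 114, 38

The 9:3:3:1 ratio has 16 parts, so with N = 608 the expected counts are:
  spiny-fruited bitter: 608 × 9/16 = 342
  spiny-fruited non-bitter: 608 × 3/16 = 114
  smooth-fruited bitter: 608 × 3/16 = 114
  smooth-fruited non-bitter: 608 × 1/16 = 38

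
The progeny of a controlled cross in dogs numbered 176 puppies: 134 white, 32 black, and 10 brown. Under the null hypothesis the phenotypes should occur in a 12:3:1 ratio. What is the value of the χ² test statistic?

0.152

Expected counts for N = 176 under a 12:3:1 ratio (total parts = 16):
  white: 176 × 12/16 = 132
  black: 176 × 3/16 = 33
  brown: 176 × 1/16 = 11
χ² = Σ (O − E)² / E
  white: (134 − 132)² / 132 = 0.0303
  black: (32 − 33)² / 33 = 0.0303
  brown: (10 − 11)² / 11 = 0.0909
χ² = 0.0303 + 0.0303 + 0.0909 = 0.1515 ≈ 0.152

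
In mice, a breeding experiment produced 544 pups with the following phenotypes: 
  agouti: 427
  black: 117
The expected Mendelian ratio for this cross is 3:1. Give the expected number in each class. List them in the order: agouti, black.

408, 136

The 3:1 ratio has 4 parts, so with N = 544 the expected counts are:
  agouti: 544 × 3/4 = 408
  black: 544 × 1/4 = 136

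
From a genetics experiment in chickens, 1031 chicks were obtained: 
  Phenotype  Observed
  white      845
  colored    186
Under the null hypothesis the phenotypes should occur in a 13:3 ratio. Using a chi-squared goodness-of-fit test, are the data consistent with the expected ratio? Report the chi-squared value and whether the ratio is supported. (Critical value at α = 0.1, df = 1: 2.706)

0.340; consistent

Expected counts for N = 1031 under a 13:3 ratio (total parts = 16):
  white: 1031 × 13/16 = 837.6875
  colored: 1031 × 3/16 = 193.3125
χ² = Σ (O − E)² / E
  white: (845 − 837.6875)² / 837.6875 = 0.0638
  colored: (186 − 193.3125)² / 193.3125 = 0.2766
χ² = 0.0638 + 0.2766 = 0.3404 ≈ 0.340
Degrees of freedom = 2 − 1 = 1; critical value at α = 0.1 is 2.706.
Since 0.340 < 2.706, we fail to reject the null hypothesis — the data are consistent with the 13:3 ratio.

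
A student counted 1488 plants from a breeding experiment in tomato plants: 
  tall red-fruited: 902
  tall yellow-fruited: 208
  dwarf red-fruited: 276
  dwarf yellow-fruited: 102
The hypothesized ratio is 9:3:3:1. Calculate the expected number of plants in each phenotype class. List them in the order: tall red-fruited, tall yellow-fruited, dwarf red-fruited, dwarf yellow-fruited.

837, 279, 279, 93

Total ratio parts = 16. Expected numbers out of 1488:
  tall red-fruited: 1488 × 9/16 = 837
  tall yellow-fruited: 1488 × 3/16 = 279
  dwarf red-fruited: 1488 × 3/16 = 279
  dwarf yellow-fruited: 1488 × 1/16 = 93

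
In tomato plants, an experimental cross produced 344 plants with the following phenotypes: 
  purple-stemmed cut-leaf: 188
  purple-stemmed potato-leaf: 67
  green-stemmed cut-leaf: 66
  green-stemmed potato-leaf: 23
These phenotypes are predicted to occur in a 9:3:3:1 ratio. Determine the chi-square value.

0.393

Expected counts for N = 344 under a 9:3:3:1 ratio (total parts = 16):
  purple-stemmed cut-leaf: 344 × 9/16 = 193.5
  purple-stemmed potato-leaf: 344 × 3/16 = 64.5
  green-stemmed cut-leaf: 344 × 3/16 = 64.5
  green-stemmed potato-leaf: 344 × 1/16 = 21.5
χ² = Σ (O − E)² / E
  purple-stemmed cut-leaf: (188 − 193.5)² / 193.5 = 0.1563
  purple-stemmed potato-leaf: (67 − 64.5)² / 64.5 = 0.0969
  green-stemmed cut-leaf: (66 − 64.5)² / 64.5 = 0.0349
  green-stemmed potato-leaf: (23 − 21.5)² / 21.5 = 0.1047
χ² = 0.1563 + 0.0969 + 0.0349 + 0.1047 = 0.3928 ≈ 0.393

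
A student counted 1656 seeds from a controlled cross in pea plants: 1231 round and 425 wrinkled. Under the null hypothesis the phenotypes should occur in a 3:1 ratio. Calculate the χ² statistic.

Expected counts for N = 1656 under a 3:1 ratio (total parts = 4):
  round: 1656 × 3/4 = 1242
  wrinkled: 1656 × 1/4 = 414
χ² = Σ (O − E)² / E
  round: (1231 − 1242)² / 1242 = 0.0974
  wrinkled: (425 − 414)² / 414 = 0.2923
χ² = 0.0974 + 0.2923 = 0.3897 ≈ 0.390

0.390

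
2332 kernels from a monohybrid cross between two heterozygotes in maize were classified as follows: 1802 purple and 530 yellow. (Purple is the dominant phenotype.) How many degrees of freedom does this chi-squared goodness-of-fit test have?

1

For a monohybrid cross between heterozygotes with complete dominance, the expected phenotypic ratio is 3:1.
A goodness-of-fit test with 2 phenotype classes has df = 2 − 1 = 1.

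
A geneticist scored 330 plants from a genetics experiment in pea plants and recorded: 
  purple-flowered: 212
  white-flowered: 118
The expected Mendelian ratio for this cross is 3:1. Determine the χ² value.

The 3:1 ratio has 4 parts, so with N = 330 the expected counts are:
  purple-flowered: 330 × 3/4 = 247.5
  white-flowered: 330 × 1/4 = 82.5
χ² = Σ (O − E)² / E
  purple-flowered: (212 − 247.5)² / 247.5 = 5.0919
  white-flowered: (118 − 82.5)² / 82.5 = 15.2758
χ² = 5.0919 + 15.2758 = 20.3677 ≈ 20.368

20.368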